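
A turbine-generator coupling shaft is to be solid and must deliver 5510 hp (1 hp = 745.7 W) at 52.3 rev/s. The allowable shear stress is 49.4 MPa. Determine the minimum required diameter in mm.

ω = 2π·52.3 = 328.6 rad/s, so T = P/ω = 5510×745.7 / 328.6 = 12500 N·m.
For a solid shaft τ_max = 16T/(πd³), so d = (16T/(π τ_allow))^(1/3) = (16·12500/(π·4.94×10^7))^(1/3) = 0.1088 m.

109 mm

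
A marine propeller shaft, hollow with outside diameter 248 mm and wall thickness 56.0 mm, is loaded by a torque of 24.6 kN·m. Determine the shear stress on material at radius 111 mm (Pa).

J = π(d_o⁴ − d_i⁴)/32 = π(0.248⁴ − 0.136⁴)/32 = 3.378×10^-4 m⁴.
Shear stress varies linearly with radius: τ = T·r/J = 24600 × 0.111 / 3.378×10^-4 = 8.084×10^6 Pa.

8.08e6 Pa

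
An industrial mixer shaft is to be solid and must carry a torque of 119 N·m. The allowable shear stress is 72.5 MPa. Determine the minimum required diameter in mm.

For a solid shaft τ_max = 16T/(πd³), so d = (16T/(π τ_allow))^(1/3) = (16·119.0/(π·7.25×10^7))^(1/3) = 0.02030 m.

20.3 mm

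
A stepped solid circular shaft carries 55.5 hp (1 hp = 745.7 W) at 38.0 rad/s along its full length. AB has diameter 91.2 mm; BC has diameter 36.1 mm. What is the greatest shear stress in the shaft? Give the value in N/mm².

ω = 38.0 rad/s, so T = P/ω = 55.5×745.7 / 38.00 = 1089 N·m.
Under the same torque, τ_max = 16T/(πd³) is largest where d is smallest — segment BC (d = 36.1 mm).
τ_max = 16·1089/(π·(0.0361)³) = 1.179×10^8 Pa.

118 N/mm²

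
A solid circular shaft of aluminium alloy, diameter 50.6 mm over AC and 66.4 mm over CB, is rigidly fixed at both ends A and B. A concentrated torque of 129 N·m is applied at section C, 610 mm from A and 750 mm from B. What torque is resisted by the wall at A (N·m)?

37.8 N·m

Compatibility: T_A·a/J_AC = T_B·b/J_CB with T_A + T_B = T₀.
J_AC = 6.44×10^-7 m⁴, J_CB = 1.91×10^-6 m⁴, so T_A = T₀·(J_AC/a)/((J_AC/a)+(J_CB/b)) = 37.81 N·m, T_B = 91.19 N·m.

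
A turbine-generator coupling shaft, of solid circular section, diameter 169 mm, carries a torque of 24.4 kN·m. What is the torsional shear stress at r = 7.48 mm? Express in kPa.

2280 kPa

J = πd⁴/32 = π(0.169)⁴/32 = 8.008×10^-5 m⁴.
Shear stress varies linearly with radius: τ = T·r/J = 24400 × 0.00748 / 8.008×10^-5 = 2.279×10^6 Pa.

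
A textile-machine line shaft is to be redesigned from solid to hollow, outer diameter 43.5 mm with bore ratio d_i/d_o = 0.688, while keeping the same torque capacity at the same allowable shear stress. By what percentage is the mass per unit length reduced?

37.6 %

Equal τ_max and T ⇒ the solid shaft needs d_s³ = d_o³(1−k⁴), so d_s = 43.5·(1−0.688⁴)^(1/3) = 39.97 mm.
Area ratio A_h/A_s = d_o²(1−k²)/d_s² = (1−k²)/(1−k⁴)^(2/3) = 0.6237.
Mass saving = 1 − 0.6237 = 37.6 %.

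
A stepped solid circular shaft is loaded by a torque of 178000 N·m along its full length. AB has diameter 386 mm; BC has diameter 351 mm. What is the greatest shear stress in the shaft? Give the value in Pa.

Under the same torque, τ_max = 16T/(πd³) is largest where d is smallest — segment BC (d = 351 mm).
τ_max = 16·178000/(π·(0.351)³) = 2.096×10^7 Pa.

2.10e7 Pa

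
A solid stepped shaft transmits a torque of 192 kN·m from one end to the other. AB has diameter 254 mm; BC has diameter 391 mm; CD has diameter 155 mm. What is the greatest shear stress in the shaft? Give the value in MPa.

263 MPa

Under the same torque, τ_max = 16T/(πd³) is largest where d is smallest — segment CD (d = 155 mm).
τ_max = 16·192000/(π·(0.155)³) = 2.626×10^8 Pa.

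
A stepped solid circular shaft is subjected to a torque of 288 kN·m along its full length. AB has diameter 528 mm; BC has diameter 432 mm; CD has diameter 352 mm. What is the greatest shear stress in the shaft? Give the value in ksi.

4.88 ksi

Under the same torque, τ_max = 16T/(πd³) is largest where d is smallest — segment CD (d = 352 mm).
τ_max = 16·288000/(π·(0.352)³) = 3.363×10^7 Pa.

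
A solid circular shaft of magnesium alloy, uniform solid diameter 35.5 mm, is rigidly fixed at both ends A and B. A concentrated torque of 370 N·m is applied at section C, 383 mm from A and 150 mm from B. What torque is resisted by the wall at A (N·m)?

With uniform GJ and both ends fixed, compatibility θ_AC = θ_CB gives T_A·a = T_B·b, together with T_A + T_B = T₀.
T_A = T₀·b/(a+b) = 370.0·150/533.0 = 104.1 N·m; T_B = 265.9 N·m.

104 N·m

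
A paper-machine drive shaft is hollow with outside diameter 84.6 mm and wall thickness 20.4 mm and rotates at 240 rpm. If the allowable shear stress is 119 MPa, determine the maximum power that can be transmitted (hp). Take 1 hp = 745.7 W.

443 hp

J = π(d_o⁴ − d_i⁴)/32 = π(0.0846⁴ − 0.0438⁴)/32 = 4.668×10^-6 m⁴.
T_max = τ_allow·J/r = 1.19×10^8 × 4.668×10^-6 / 0.0423 = 13130 N·m.
ω = 2π·240/60 = 25.13 rad/s, so P_max = T_max·ω = 3.300×10^5 W.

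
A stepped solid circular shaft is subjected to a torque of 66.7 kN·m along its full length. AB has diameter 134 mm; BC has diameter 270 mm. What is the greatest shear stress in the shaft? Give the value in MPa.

Under the same torque, τ_max = 16T/(πd³) is largest where d is smallest — segment AB (d = 134 mm).
τ_max = 16·66700/(π·(0.134)³) = 1.412×10^8 Pa.

141 MPa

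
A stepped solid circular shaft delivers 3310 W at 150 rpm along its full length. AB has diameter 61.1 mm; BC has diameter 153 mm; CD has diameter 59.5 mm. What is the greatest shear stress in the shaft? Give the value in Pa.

ω = 2π·150/60 = 15.71 rad/s, so T = P/ω = 3310 / 15.71 = 210.7 N·m.
Under the same torque, τ_max = 16T/(πd³) is largest where d is smallest — segment CD (d = 59.5 mm).
τ_max = 16·210.7/(π·(0.0595)³) = 5.095×10^6 Pa.

5.09e6 Pa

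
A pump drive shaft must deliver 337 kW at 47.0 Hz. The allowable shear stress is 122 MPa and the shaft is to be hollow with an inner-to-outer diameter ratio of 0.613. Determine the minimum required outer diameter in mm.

ω = 2π·47.0 = 295.3 rad/s, so T = P/ω = 337×10³ / 295.3 = 1141 N·m.
For a hollow shaft with d_i/d_o = 0.613: τ_max = 16T/(π d_o³ (1−k⁴)), so d_o = [16T/(π τ_allow (1−k⁴))]^(1/3) = [16·1141/(π·1.22×10^8·0.8588)]^(1/3) = 0.03814 m.

38.1 mm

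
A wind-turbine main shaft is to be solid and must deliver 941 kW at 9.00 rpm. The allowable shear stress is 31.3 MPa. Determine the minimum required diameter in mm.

ω = 2π·9.00/60 = 0.9425 rad/s, so T = P/ω = 941×10³ / 0.9425 = 998400 N·m.
For a solid shaft τ_max = 16T/(πd³), so d = (16T/(π τ_allow))^(1/3) = (16·998400/(π·3.13×10^7))^(1/3) = 0.5457 m.

546 mm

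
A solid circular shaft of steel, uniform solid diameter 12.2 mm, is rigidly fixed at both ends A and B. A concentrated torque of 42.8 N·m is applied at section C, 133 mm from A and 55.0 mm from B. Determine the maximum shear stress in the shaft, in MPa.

84.9 MPa

With uniform GJ and both ends fixed, compatibility θ_AC = θ_CB gives T_A·a = T_B·b, together with T_A + T_B = T₀.
T_A = T₀·b/(a+b) = 42.80·55.0/188.0 = 12.52 N·m; T_B = 30.28 N·m.
τ in each portion: τ_AC = 3.51×10^7 Pa, τ_CB = 8.49×10^7 Pa; maximum is in CB.
τ_max = T_CB·r/J = 30.28·0.00610/2.17×10^-9 = 8.492×10^7 Pa.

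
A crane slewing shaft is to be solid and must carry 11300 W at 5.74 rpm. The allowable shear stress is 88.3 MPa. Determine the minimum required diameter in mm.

ω = 2π·5.74/60 = 0.6011 rad/s, so T = P/ω = 11300 / 0.6011 = 18800 N·m.
For a solid shaft τ_max = 16T/(πd³), so d = (16T/(π τ_allow))^(1/3) = (16·18800/(π·8.83×10^7))^(1/3) = 0.1027 m.

103 mm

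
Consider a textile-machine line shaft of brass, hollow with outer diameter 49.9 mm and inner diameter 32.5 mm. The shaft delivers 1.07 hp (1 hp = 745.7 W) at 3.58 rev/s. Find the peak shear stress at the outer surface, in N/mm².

1.77 N/mm²

ω = 2π·3.58 = 22.49 rad/s, so T = P/ω = 1.07×745.7 / 22.49 = 35.47 N·m.
J = π(d_o⁴ − d_i⁴)/32 = π(0.0499⁴ − 0.0325⁴)/32 = 4.992×10^-7 m⁴.
τ_max = T·r/J = 35.47 × 0.0249 / 4.992×10^-7 = 1.773×10^6 Pa.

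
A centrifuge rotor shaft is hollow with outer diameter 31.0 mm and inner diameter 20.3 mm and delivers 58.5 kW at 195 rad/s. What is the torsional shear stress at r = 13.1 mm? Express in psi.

7700 psi

ω = 195 rad/s, so T = P/ω = 58.5×10³ / 195.0 = 300.0 N·m.
J = π(d_o⁴ − d_i⁴)/32 = π(0.0310⁴ − 0.0203⁴)/32 = 7.399×10^-8 m⁴.
Shear stress varies linearly with radius: τ = T·r/J = 300.0 × 0.0131 / 7.399×10^-8 = 5.311×10^7 Pa.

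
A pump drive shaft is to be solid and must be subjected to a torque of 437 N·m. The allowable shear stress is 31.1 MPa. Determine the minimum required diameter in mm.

For a solid shaft τ_max = 16T/(πd³), so d = (16T/(π τ_allow))^(1/3) = (16·437.0/(π·3.11×10^7))^(1/3) = 0.04152 m.

41.5 mm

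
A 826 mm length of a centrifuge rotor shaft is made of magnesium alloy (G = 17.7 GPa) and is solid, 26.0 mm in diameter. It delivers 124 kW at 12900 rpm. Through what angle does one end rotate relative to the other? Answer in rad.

0.0955 rad

ω = 2π·12900/60 = 1351 rad/s, so T = P/ω = 124×10³ / 1351 = 91.79 N·m.
J = πd⁴/32 = π(0.0260)⁴/32 = 4.486×10^-8 m⁴.
θ = T·L/(G·J) = 91.79 × 0.826 / (17.7×10⁹ × 4.486×10^-8) = 0.09548 rad.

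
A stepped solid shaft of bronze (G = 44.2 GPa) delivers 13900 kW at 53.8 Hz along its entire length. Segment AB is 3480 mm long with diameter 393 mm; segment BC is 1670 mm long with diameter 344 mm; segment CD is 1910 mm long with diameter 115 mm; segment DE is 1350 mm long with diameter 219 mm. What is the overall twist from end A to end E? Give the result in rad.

0.112 rad

ω = 2π·53.8 = 338.0 rad/s, so T = P/ω = 13900×10³ / 338.0 = 41120 N·m.
J_AB = π(0.393)⁴/32 = 2.34×10^-3 m⁴; J_BC = π(0.344)⁴/32 = 1.37×10^-3 m⁴; J_CD = π(0.115)⁴/32 = 1.72×10^-5 m⁴; J_DE = π(0.219)⁴/32 = 2.26×10^-4 m⁴.
θ = (T/G)·Σ L_i/J_i = (41120/44.2×10⁹)·(3.48/2.34×10^-3 + 1.67/1.37×10^-3 + 1.91/1.72×10^-5 + 1.35/2.26×10^-4) = 0.1116 rad.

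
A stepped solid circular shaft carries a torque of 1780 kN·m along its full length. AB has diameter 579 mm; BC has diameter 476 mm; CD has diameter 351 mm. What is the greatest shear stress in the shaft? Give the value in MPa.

210 MPa

Under the same torque, τ_max = 16T/(πd³) is largest where d is smallest — segment CD (d = 351 mm).
τ_max = 16·1.780e6/(π·(0.351)³) = 2.096×10^8 Pa.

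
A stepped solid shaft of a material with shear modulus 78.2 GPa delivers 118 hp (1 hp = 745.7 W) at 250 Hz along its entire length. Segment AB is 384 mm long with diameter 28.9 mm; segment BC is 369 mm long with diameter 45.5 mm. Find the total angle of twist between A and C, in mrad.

4.64 mrad

ω = 2π·250 = 1571 rad/s, so T = P/ω = 118×745.7 / 1571 = 56.02 N·m.
J_AB = π(0.0289)⁴/32 = 6.85×10^-8 m⁴; J_BC = π(0.0455)⁴/32 = 4.21×10^-7 m⁴.
θ = (T/G)·Σ L_i/J_i = (56.02/78.2×10⁹)·(0.384/6.85×10^-8 + 0.369/4.21×10^-7) = 4.645×10^-3 rad.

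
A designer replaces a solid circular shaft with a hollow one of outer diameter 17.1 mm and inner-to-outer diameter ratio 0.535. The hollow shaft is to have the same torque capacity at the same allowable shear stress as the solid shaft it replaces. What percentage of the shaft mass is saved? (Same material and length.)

Equal τ_max and T ⇒ the solid shaft needs d_s³ = d_o³(1−k⁴), so d_s = 17.1·(1−0.535⁴)^(1/3) = 16.62 mm.
Area ratio A_h/A_s = d_o²(1−k²)/d_s² = (1−k²)/(1−k⁴)^(2/3) = 0.7556.
Mass saving = 1 − 0.7556 = 24.4 %.

24.4 %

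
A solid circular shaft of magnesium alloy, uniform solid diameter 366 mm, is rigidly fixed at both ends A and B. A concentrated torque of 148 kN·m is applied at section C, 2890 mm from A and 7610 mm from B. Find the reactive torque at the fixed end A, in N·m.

With uniform GJ and both ends fixed, compatibility θ_AC = θ_CB gives T_A·a = T_B·b, together with T_A + T_B = T₀.
T_A = T₀·b/(a+b) = 148000·7610/10500 = 107300 N·m; T_B = 40740 N·m.

107000 N·m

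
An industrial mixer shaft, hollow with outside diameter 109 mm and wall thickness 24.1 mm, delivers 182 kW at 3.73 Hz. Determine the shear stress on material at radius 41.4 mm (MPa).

ω = 2π·3.73 = 23.44 rad/s, so T = P/ω = 182×10³ / 23.44 = 7766 N·m.
J = π(d_o⁴ − d_i⁴)/32 = π(0.109⁴ − 0.0608⁴)/32 = 1.252×10^-5 m⁴.
Shear stress varies linearly with radius: τ = T·r/J = 7766 × 0.0414 / 1.252×10^-5 = 2.569×10^7 Pa.

25.7 MPa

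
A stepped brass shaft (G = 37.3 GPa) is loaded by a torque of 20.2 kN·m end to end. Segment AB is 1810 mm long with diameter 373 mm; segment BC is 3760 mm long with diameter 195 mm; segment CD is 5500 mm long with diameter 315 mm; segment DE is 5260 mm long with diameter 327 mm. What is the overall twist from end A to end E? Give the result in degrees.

1.17°

J_AB = π(0.373)⁴/32 = 1.90×10^-3 m⁴; J_BC = π(0.195)⁴/32 = 1.42×10^-4 m⁴; J_CD = π(0.315)⁴/32 = 9.67×10^-4 m⁴; J_DE = π(0.327)⁴/32 = 1.12×10^-3 m⁴.
θ = (T/G)·Σ L_i/J_i = (20200/37.3×10⁹)·(1.81/1.90×10^-3 + 3.76/1.42×10^-4 + 5.50/9.67×10^-4 + 5.26/1.12×10^-3) = 0.02048 rad.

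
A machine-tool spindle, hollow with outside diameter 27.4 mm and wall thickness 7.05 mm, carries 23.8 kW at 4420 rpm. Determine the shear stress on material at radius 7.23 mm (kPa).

ω = 2π·4420/60 = 462.9 rad/s, so T = P/ω = 23.8×10³ / 462.9 = 51.42 N·m.
J = π(d_o⁴ − d_i⁴)/32 = π(0.0274⁴ − 0.0133⁴)/32 = 5.226×10^-8 m⁴.
Shear stress varies linearly with radius: τ = T·r/J = 51.42 × 0.00723 / 5.226×10^-8 = 7.113×10^6 Pa.

7110 kPa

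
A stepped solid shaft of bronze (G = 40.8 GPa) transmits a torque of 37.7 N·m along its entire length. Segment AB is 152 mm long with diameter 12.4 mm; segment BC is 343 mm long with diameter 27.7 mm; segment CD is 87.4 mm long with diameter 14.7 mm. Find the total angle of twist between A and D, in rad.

0.0836 rad

J_AB = π(0.0124)⁴/32 = 2.32×10^-9 m⁴; J_BC = π(0.0277)⁴/32 = 5.78×10^-8 m⁴; J_CD = π(0.0147)⁴/32 = 4.58×10^-9 m⁴.
θ = (T/G)·Σ L_i/J_i = (37.70/40.8×10⁹)·(0.152/2.32×10^-9 + 0.343/5.78×10^-8 + 0.0874/4.58×10^-9) = 0.08361 rad.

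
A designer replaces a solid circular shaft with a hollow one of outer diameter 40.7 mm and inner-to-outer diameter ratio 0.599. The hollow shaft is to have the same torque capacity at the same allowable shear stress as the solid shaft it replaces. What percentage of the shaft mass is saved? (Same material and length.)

29.7 %

Equal τ_max and T ⇒ the solid shaft needs d_s³ = d_o³(1−k⁴), so d_s = 40.7·(1−0.599⁴)^(1/3) = 38.87 mm.
Area ratio A_h/A_s = d_o²(1−k²)/d_s² = (1−k²)/(1−k⁴)^(2/3) = 0.7029.
Mass saving = 1 − 0.7029 = 29.7 %.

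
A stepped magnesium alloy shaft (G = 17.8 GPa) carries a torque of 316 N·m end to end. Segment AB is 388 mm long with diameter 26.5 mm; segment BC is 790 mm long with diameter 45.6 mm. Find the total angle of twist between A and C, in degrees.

J_AB = π(0.0265)⁴/32 = 4.84×10^-8 m⁴; J_BC = π(0.0456)⁴/32 = 4.24×10^-7 m⁴.
θ = (T/G)·Σ L_i/J_i = (316.0/17.8×10⁹)·(0.388/4.84×10^-8 + 0.790/4.24×10^-7) = 0.1753 rad.

10.0°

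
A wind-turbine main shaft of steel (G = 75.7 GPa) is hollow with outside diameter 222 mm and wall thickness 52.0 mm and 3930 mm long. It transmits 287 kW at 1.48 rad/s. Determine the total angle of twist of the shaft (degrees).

ω = 1.48 rad/s, so T = P/ω = 287×10³ / 1.480 = 193900 N·m.
J = π(d_o⁴ − d_i⁴)/32 = π(0.222⁴ − 0.118⁴)/32 = 2.194×10^-4 m⁴.
θ = T·L/(G·J) = 193900 × 3.93 / (75.7×10⁹ × 2.194×10^-4) = 0.04588 rad.

2.63°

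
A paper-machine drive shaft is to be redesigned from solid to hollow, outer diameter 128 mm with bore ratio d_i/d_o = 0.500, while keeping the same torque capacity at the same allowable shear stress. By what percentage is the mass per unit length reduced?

21.7 %

Equal τ_max and T ⇒ the solid shaft needs d_s³ = d_o³(1−k⁴), so d_s = 128·(1−0.500⁴)^(1/3) = 125.3 mm.
Area ratio A_h/A_s = d_o²(1−k²)/d_s² = (1−k²)/(1−k⁴)^(2/3) = 0.7830.
Mass saving = 1 − 0.7830 = 21.7 %.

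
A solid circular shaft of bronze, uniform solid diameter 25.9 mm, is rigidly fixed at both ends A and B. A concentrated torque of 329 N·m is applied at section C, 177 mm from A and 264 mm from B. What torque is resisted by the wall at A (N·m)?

197 N·m

With uniform GJ and both ends fixed, compatibility θ_AC = θ_CB gives T_A·a = T_B·b, together with T_A + T_B = T₀.
T_A = T₀·b/(a+b) = 329.0·264/441.0 = 197.0 N·m; T_B = 132.0 N·m.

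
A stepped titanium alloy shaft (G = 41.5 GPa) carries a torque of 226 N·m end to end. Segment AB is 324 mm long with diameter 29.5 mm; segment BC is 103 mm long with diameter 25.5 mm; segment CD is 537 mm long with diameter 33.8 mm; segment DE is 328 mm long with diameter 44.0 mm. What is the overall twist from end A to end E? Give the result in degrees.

3.72°

J_AB = π(0.0295)⁴/32 = 7.44×10^-8 m⁴; J_BC = π(0.0255)⁴/32 = 4.15×10^-8 m⁴; J_CD = π(0.0338)⁴/32 = 1.28×10^-7 m⁴; J_DE = π(0.0440)⁴/32 = 3.68×10^-7 m⁴.
θ = (T/G)·Σ L_i/J_i = (226.0/41.5×10⁹)·(0.324/7.44×10^-8 + 0.103/4.15×10^-8 + 0.537/1.28×10^-7 + 0.328/3.68×10^-7) = 0.06492 rad.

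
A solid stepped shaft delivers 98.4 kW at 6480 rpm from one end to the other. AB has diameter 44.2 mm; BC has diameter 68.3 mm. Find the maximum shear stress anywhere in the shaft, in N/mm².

ω = 2π·6480/60 = 678.6 rad/s, so T = P/ω = 98.4×10³ / 678.6 = 145.0 N·m.
Under the same torque, τ_max = 16T/(πd³) is largest where d is smallest — segment AB (d = 44.2 mm).
τ_max = 16·145.0/(π·(0.0442)³) = 8.553×10^6 Pa.

8.55 N/mm²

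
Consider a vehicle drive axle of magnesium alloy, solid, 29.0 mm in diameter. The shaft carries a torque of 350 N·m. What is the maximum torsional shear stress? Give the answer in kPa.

J = πd⁴/32 = π(0.0290)⁴/32 = 6.944×10^-8 m⁴.
τ_max = T·r/J = 350.0 × 0.0145 / 6.944×10^-8 = 7.309×10^7 Pa.

73100 kPa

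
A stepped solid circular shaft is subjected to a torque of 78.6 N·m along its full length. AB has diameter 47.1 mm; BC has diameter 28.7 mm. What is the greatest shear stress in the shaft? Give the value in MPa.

16.9 MPa

Under the same torque, τ_max = 16T/(πd³) is largest where d is smallest — segment BC (d = 28.7 mm).
τ_max = 16·78.60/(π·(0.0287)³) = 1.693×10^7 Pa.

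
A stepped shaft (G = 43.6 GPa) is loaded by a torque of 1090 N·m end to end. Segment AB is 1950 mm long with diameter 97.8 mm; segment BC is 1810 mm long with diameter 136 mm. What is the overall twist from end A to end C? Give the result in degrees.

0.388°

J_AB = π(0.0978)⁴/32 = 8.98×10^-6 m⁴; J_BC = π(0.136)⁴/32 = 3.36×10^-5 m⁴.
θ = (T/G)·Σ L_i/J_i = (1090/43.6×10⁹)·(1.95/8.98×10^-6 + 1.81/3.36×10^-5) = 6.775×10^-3 rad.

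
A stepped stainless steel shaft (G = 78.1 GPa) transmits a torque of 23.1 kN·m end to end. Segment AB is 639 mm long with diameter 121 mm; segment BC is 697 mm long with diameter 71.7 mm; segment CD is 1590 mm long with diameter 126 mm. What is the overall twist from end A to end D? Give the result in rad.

J_AB = π(0.121)⁴/32 = 2.10×10^-5 m⁴; J_BC = π(0.0717)⁴/32 = 2.59×10^-6 m⁴; J_CD = π(0.126)⁴/32 = 2.47×10^-5 m⁴.
θ = (T/G)·Σ L_i/J_i = (23100/78.1×10⁹)·(0.639/2.10×10^-5 + 0.697/2.59×10^-6 + 1.59/2.47×10^-5) = 0.1074 rad.

0.107 rad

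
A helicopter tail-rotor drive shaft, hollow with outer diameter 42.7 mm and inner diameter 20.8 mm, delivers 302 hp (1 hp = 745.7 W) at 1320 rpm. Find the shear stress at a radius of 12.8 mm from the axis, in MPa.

67.7 MPa

ω = 2π·1320/60 = 138.2 rad/s, so T = P/ω = 302×745.7 / 138.2 = 1629 N·m.
J = π(d_o⁴ − d_i⁴)/32 = π(0.0427⁴ − 0.0208⁴)/32 = 3.080×10^-7 m⁴.
Shear stress varies linearly with radius: τ = T·r/J = 1629 × 0.0128 / 3.080×10^-7 = 6.771×10^7 Pa.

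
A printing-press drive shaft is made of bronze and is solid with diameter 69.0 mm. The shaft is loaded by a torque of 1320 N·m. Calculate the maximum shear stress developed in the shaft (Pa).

2.05e7 Pa

J = πd⁴/32 = π(0.0690)⁴/32 = 2.225×10^-6 m⁴.
τ_max = T·r/J = 1320 × 0.0345 / 2.225×10^-6 = 2.046×10^7 Pa.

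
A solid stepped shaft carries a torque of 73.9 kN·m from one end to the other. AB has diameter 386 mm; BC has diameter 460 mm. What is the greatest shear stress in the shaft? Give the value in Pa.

Under the same torque, τ_max = 16T/(πd³) is largest where d is smallest — segment AB (d = 386 mm).
τ_max = 16·73900/(π·(0.386)³) = 6.544×10^6 Pa.

6.54e6 Pa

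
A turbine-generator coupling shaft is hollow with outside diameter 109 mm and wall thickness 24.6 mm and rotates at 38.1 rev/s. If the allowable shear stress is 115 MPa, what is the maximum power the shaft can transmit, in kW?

6370 kW

J = π(d_o⁴ − d_i⁴)/32 = π(0.109⁴ − 0.0598⁴)/32 = 1.260×10^-5 m⁴.
T_max = τ_allow·J/r = 1.15×10^8 × 1.260×10^-5 / 0.0545 = 26590 N·m.
ω = 2π·38.1 = 239.4 rad/s, so P_max = T_max·ω = 6.366×10^6 W.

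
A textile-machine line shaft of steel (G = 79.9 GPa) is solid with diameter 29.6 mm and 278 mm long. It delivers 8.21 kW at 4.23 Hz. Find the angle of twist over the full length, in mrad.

14.3 mrad

ω = 2π·4.23 = 26.58 rad/s, so T = P/ω = 8.21×10³ / 26.58 = 308.9 N·m.
J = πd⁴/32 = π(0.0296)⁴/32 = 7.536×10^-8 m⁴.
θ = T·L/(G·J) = 308.9 × 0.278 / (79.9×10⁹ × 7.536×10^-8) = 0.01426 rad.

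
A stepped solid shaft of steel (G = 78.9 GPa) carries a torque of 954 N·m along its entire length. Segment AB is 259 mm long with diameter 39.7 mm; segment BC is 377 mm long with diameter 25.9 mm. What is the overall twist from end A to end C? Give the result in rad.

J_AB = π(0.0397)⁴/32 = 2.44×10^-7 m⁴; J_BC = π(0.0259)⁴/32 = 4.42×10^-8 m⁴.
θ = (T/G)·Σ L_i/J_i = (954.0/78.9×10⁹)·(0.259/2.44×10^-7 + 0.377/4.42×10^-8) = 0.1160 rad.

0.116 rad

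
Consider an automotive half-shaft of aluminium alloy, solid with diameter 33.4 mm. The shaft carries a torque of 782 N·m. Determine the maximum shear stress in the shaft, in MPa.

107 MPa

J = πd⁴/32 = π(0.0334)⁴/32 = 1.222×10^-7 m⁴.
τ_max = T·r/J = 782.0 × 0.0167 / 1.222×10^-7 = 1.069×10^8 Pa.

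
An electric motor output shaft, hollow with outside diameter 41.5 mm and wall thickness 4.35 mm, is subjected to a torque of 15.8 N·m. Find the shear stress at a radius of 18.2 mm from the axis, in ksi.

0.235 ksi

J = π(d_o⁴ − d_i⁴)/32 = π(0.0415⁴ − 0.0328⁴)/32 = 1.776×10^-7 m⁴.
Shear stress varies linearly with radius: τ = T·r/J = 15.80 × 0.0182 / 1.776×10^-7 = 1.619×10^6 Pa.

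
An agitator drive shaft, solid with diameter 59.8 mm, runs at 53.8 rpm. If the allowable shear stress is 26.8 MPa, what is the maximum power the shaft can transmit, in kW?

J = πd⁴/32 = π(0.0598)⁴/32 = 1.255×10^-6 m⁴.
T_max = τ_allow·J/r = 2.68×10^7 × 1.255×10^-6 / 0.0299 = 1125 N·m.
ω = 2π·53.8/60 = 5.634 rad/s, so P_max = T_max·ω = 6340 W.

6.34 kW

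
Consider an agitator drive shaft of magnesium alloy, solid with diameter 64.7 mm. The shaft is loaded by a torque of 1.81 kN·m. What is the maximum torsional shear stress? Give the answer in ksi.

4.94 ksi

J = πd⁴/32 = π(0.0647)⁴/32 = 1.720×10^-6 m⁴.
τ_max = T·r/J = 1810 × 0.0324 / 1.720×10^-6 = 3.404×10^7 Pa.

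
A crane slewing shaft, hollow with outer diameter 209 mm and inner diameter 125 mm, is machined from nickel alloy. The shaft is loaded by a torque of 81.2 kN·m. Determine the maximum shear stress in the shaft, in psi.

J = π(d_o⁴ − d_i⁴)/32 = π(0.209⁴ − 0.125⁴)/32 = 1.634×10^-4 m⁴.
τ_max = T·r/J = 81200 × 0.104 / 1.634×10^-4 = 5.195×10^7 Pa.

7530 psi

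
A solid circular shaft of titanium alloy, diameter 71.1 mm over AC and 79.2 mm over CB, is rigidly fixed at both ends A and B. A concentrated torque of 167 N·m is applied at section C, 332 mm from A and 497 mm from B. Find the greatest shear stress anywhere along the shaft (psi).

169 psi

Compatibility: T_A·a/J_AC = T_B·b/J_CB with T_A + T_B = T₀.
J_AC = 2.51×10^-6 m⁴, J_CB = 3.86×10^-6 m⁴, so T_A = T₀·(J_AC/a)/((J_AC/a)+(J_CB/b)) = 82.33 N·m, T_B = 84.67 N·m.
τ in each portion: τ_AC = 1.17×10^6 Pa, τ_CB = 8.68×10^5 Pa; maximum is in AC.
τ_max = T_AC·r/J = 82.33·0.0355/2.51×10^-6 = 1.167×10^6 Pa.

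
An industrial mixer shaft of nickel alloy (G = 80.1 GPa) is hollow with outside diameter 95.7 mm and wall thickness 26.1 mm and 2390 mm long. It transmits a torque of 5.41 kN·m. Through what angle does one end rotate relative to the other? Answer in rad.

0.0205 rad

J = π(d_o⁴ − d_i⁴)/32 = π(0.0957⁴ − 0.0435⁴)/32 = 7.883×10^-6 m⁴.
θ = T·L/(G·J) = 5410 × 2.39 / (80.1×10⁹ × 7.883×10^-6) = 0.02048 rad.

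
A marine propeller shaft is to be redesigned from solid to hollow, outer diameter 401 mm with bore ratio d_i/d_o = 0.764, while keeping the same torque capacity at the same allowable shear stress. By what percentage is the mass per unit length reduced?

45.0 %

Equal τ_max and T ⇒ the solid shaft needs d_s³ = d_o³(1−k⁴), so d_s = 401·(1−0.764⁴)^(1/3) = 349.0 mm.
Area ratio A_h/A_s = d_o²(1−k²)/d_s² = (1−k²)/(1−k⁴)^(2/3) = 0.5496.
Mass saving = 1 − 0.5496 = 45.0 %.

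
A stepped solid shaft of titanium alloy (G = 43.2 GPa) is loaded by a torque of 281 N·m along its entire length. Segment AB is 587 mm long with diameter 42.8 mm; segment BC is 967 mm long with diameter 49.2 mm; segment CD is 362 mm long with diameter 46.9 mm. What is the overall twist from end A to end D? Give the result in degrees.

1.57°

J_AB = π(0.0428)⁴/32 = 3.29×10^-7 m⁴; J_BC = π(0.0492)⁴/32 = 5.75×10^-7 m⁴; J_CD = π(0.0469)⁴/32 = 4.75×10^-7 m⁴.
θ = (T/G)·Σ L_i/J_i = (281.0/43.2×10⁹)·(0.587/3.29×10^-7 + 0.967/5.75×10^-7 + 0.362/4.75×10^-7) = 0.02748 rad.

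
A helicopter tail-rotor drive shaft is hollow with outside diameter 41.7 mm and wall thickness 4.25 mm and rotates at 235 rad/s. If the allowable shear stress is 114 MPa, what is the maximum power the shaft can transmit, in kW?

J = π(d_o⁴ − d_i⁴)/32 = π(0.0417⁴ − 0.0332⁴)/32 = 1.776×10^-7 m⁴.
T_max = τ_allow·J/r = 1.14×10^8 × 1.776×10^-7 / 0.0209 = 970.9 N·m.
ω = 235 rad/s, so P_max = T_max·ω = 2.282×10^5 W.

228 kW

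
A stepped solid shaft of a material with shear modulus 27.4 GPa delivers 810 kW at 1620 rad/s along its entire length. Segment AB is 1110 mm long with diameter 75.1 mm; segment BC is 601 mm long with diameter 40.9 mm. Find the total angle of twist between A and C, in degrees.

ω = 1620 rad/s, so T = P/ω = 810×10³ / 1620 = 500.0 N·m.
J_AB = π(0.0751)⁴/32 = 3.12×10^-6 m⁴; J_BC = π(0.0409)⁴/32 = 2.75×10^-7 m⁴.
θ = (T/G)·Σ L_i/J_i = (500.0/27.4×10⁹)·(1.11/3.12×10^-6 + 0.601/2.75×10^-7) = 0.04641 rad.

2.66°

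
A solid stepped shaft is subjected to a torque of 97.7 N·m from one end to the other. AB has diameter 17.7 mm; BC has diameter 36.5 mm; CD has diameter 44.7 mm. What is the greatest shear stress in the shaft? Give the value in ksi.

Under the same torque, τ_max = 16T/(πd³) is largest where d is smallest — segment AB (d = 17.7 mm).
τ_max = 16·97.70/(π·(0.0177)³) = 8.973×10^7 Pa.

13.0 ksi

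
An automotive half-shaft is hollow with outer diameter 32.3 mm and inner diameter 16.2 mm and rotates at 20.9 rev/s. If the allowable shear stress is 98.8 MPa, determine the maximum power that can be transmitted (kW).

80.4 kW

J = π(d_o⁴ − d_i⁴)/32 = π(0.0323⁴ − 0.0162⁴)/32 = 1.001×10^-7 m⁴.
T_max = τ_allow·J/r = 9.88×10^7 × 1.001×10^-7 / 0.0161 = 612.4 N·m.
ω = 2π·20.9 = 131.3 rad/s, so P_max = T_max·ω = 8.041×10^4 W.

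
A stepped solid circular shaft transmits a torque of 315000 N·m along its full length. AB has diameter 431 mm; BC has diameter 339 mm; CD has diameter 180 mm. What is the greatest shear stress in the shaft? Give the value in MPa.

Under the same torque, τ_max = 16T/(πd³) is largest where d is smallest — segment CD (d = 180 mm).
τ_max = 16·315000/(π·(0.180)³) = 2.751×10^8 Pa.

275 MPa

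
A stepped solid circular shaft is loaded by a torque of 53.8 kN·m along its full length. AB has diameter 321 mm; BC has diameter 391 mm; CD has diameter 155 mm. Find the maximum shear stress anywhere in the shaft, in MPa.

Under the same torque, τ_max = 16T/(πd³) is largest where d is smallest — segment CD (d = 155 mm).
τ_max = 16·53800/(π·(0.155)³) = 7.358×10^7 Pa.

73.6 MPa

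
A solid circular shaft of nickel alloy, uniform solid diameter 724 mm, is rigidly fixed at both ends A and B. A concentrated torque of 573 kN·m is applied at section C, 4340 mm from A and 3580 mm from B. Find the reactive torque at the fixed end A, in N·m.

259000 N·m

With uniform GJ and both ends fixed, compatibility θ_AC = θ_CB gives T_A·a = T_B·b, together with T_A + T_B = T₀.
T_A = T₀·b/(a+b) = 573000·3580/7920 = 259000 N·m; T_B = 314000 N·m.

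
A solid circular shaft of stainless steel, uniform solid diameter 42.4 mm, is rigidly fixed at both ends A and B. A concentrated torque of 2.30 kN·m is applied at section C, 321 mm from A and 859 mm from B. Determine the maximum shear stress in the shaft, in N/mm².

112 N/mm²

With uniform GJ and both ends fixed, compatibility θ_AC = θ_CB gives T_A·a = T_B·b, together with T_A + T_B = T₀.
T_A = T₀·b/(a+b) = 2300·859/1180 = 1674 N·m; T_B = 625.7 N·m.
τ in each portion: τ_AC = 1.12×10^8 Pa, τ_CB = 4.18×10^7 Pa; maximum is in AC.
τ_max = T_AC·r/J = 1674·0.0212/3.17×10^-7 = 1.119×10^8 Pa.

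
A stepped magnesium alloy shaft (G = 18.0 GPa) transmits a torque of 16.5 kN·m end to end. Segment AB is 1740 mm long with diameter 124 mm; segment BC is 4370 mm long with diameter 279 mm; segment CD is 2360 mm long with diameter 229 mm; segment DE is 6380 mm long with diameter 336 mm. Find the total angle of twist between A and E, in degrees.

J_AB = π(0.124)⁴/32 = 2.32×10^-5 m⁴; J_BC = π(0.279)⁴/32 = 5.95×10^-4 m⁴; J_CD = π(0.229)⁴/32 = 2.70×10^-4 m⁴; J_DE = π(0.336)⁴/32 = 1.25×10^-3 m⁴.
θ = (T/G)·Σ L_i/J_i = (16500/18.0×10⁹)·(1.74/2.32×10^-5 + 4.37/5.95×10^-4 + 2.36/2.70×10^-4 + 6.38/1.25×10^-3) = 0.08814 rad.

5.05°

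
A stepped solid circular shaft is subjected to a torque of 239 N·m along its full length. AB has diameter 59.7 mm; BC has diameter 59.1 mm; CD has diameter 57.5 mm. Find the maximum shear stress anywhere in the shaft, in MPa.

Under the same torque, τ_max = 16T/(πd³) is largest where d is smallest — segment CD (d = 57.5 mm).
τ_max = 16·239.0/(π·(0.0575)³) = 6.403×10^6 Pa.

6.40 MPa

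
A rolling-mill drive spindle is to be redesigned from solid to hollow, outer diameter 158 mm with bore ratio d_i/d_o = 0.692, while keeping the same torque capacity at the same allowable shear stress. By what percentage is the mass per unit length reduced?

38.0 %

Equal τ_max and T ⇒ the solid shaft needs d_s³ = d_o³(1−k⁴), so d_s = 158·(1−0.692⁴)^(1/3) = 144.9 mm.
Area ratio A_h/A_s = d_o²(1−k²)/d_s² = (1−k²)/(1−k⁴)^(2/3) = 0.6200.
Mass saving = 1 − 0.6200 = 38.0 %.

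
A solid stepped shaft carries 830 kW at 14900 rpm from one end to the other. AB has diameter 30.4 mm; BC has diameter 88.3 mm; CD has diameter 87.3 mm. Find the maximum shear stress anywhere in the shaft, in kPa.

96400 kPa

ω = 2π·14900/60 = 1560 rad/s, so T = P/ω = 830×10³ / 1560 = 531.9 N·m.
Under the same torque, τ_max = 16T/(πd³) is largest where d is smallest — segment AB (d = 30.4 mm).
τ_max = 16·531.9/(π·(0.0304)³) = 9.643×10^7 Pa.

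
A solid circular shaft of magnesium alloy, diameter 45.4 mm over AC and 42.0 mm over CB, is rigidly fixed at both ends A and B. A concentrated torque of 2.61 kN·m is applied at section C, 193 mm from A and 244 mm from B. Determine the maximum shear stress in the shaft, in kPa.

Compatibility: T_A·a/J_AC = T_B·b/J_CB with T_A + T_B = T₀.
J_AC = 4.17×10^-7 m⁴, J_CB = 3.05×10^-7 m⁴, so T_A = T₀·(J_AC/a)/((J_AC/a)+(J_CB/b)) = 1653 N·m, T_B = 957.4 N·m.
τ in each portion: τ_AC = 8.99×10^7 Pa, τ_CB = 6.58×10^7 Pa; maximum is in AC.
τ_max = T_AC·r/J = 1653·0.0227/4.17×10^-7 = 8.994×10^7 Pa.

89900 kPa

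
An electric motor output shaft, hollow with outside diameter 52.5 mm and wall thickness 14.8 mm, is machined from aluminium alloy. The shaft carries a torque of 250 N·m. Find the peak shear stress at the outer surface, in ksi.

1.32 ksi

J = π(d_o⁴ − d_i⁴)/32 = π(0.0525⁴ − 0.0229⁴)/32 = 7.188×10^-7 m⁴.
τ_max = T·r/J = 250.0 × 0.0262 / 7.188×10^-7 = 9.129×10^6 Pa.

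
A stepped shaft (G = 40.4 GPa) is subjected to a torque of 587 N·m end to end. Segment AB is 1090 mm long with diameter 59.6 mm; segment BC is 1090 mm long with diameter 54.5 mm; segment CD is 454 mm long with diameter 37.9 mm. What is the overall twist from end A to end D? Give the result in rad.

0.0636 rad

J_AB = π(0.0596)⁴/32 = 1.24×10^-6 m⁴; J_BC = π(0.0545)⁴/32 = 8.66×10^-7 m⁴; J_CD = π(0.0379)⁴/32 = 2.03×10^-7 m⁴.
θ = (T/G)·Σ L_i/J_i = (587.0/40.4×10⁹)·(1.09/1.24×10^-6 + 1.09/8.66×10^-7 + 0.454/2.03×10^-7) = 0.06364 rad.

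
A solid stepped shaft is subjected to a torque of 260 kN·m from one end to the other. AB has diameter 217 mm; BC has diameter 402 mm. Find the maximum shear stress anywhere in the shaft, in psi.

Under the same torque, τ_max = 16T/(πd³) is largest where d is smallest — segment AB (d = 217 mm).
τ_max = 16·260000/(π·(0.217)³) = 1.296×10^8 Pa.

18800 psi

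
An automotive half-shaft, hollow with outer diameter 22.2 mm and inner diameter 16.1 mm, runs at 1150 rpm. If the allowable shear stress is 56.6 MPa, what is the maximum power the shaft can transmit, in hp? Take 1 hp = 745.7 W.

14.2 hp

J = π(d_o⁴ − d_i⁴)/32 = π(0.0222⁴ − 0.0161⁴)/32 = 1.725×10^-8 m⁴.
T_max = τ_allow·J/r = 5.66×10^7 × 1.725×10^-8 / 0.0111 = 87.96 N·m.
ω = 2π·1150/60 = 120.4 rad/s, so P_max = T_max·ω = 1.059×10^4 W.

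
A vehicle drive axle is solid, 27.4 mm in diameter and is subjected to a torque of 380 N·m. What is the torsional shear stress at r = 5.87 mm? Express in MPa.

J = πd⁴/32 = π(0.0274)⁴/32 = 5.534×10^-8 m⁴.
Shear stress varies linearly with radius: τ = T·r/J = 380.0 × 0.00587 / 5.534×10^-8 = 4.031×10^7 Pa.

40.3 MPa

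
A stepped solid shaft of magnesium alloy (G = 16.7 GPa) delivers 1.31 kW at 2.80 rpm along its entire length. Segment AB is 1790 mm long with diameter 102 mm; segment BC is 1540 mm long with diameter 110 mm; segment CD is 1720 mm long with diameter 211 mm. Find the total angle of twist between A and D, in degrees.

4.36°

ω = 2π·2.80/60 = 0.2932 rad/s, so T = P/ω = 1.31×10³ / 0.2932 = 4468 N·m.
J_AB = π(0.102)⁴/32 = 1.06×10^-5 m⁴; J_BC = π(0.110)⁴/32 = 1.44×10^-5 m⁴; J_CD = π(0.211)⁴/32 = 1.95×10^-4 m⁴.
θ = (T/G)·Σ L_i/J_i = (4468/16.7×10⁹)·(1.79/1.06×10^-5 + 1.54/1.44×10^-5 + 1.72/1.95×10^-4) = 0.07609 rad.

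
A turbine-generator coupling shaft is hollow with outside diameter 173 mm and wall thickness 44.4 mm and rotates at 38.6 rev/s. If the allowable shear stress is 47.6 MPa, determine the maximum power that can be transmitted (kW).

11100 kW

J = π(d_o⁴ − d_i⁴)/32 = π(0.173⁴ − 0.0842⁴)/32 = 8.301×10^-5 m⁴.
T_max = τ_allow·J/r = 4.76×10^7 × 8.301×10^-5 / 0.0865 = 45680 N·m.
ω = 2π·38.6 = 242.5 rad/s, so P_max = T_max·ω = 1.108×10^7 W.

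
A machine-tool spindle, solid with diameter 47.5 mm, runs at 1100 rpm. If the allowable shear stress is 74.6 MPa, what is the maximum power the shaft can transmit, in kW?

181 kW

J = πd⁴/32 = π(0.0475)⁴/32 = 4.998×10^-7 m⁴.
T_max = τ_allow·J/r = 7.46×10^7 × 4.998×10^-7 / 0.0238 = 1570 N·m.
ω = 2π·1100/60 = 115.2 rad/s, so P_max = T_max·ω = 1.808×10^5 W.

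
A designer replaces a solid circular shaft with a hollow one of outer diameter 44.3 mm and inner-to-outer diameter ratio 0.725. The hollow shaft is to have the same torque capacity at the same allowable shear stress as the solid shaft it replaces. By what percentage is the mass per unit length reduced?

Equal τ_max and T ⇒ the solid shaft needs d_s³ = d_o³(1−k⁴), so d_s = 44.3·(1−0.725⁴)^(1/3) = 39.77 mm.
Area ratio A_h/A_s = d_o²(1−k²)/d_s² = (1−k²)/(1−k⁴)^(2/3) = 0.5885.
Mass saving = 1 − 0.5885 = 41.2 %.

41.2 %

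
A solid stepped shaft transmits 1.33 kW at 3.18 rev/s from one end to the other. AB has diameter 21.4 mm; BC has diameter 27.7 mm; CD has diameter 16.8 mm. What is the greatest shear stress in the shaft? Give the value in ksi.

ω = 2π·3.18 = 19.98 rad/s, so T = P/ω = 1.33×10³ / 19.98 = 66.56 N·m.
Under the same torque, τ_max = 16T/(πd³) is largest where d is smallest — segment CD (d = 16.8 mm).
τ_max = 16·66.56/(π·(0.0168)³) = 7.150×10^7 Pa.

10.4 ksi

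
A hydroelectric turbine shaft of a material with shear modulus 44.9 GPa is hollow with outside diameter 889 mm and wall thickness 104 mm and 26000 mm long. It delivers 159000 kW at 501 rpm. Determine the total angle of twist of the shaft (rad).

ω = 2π·501/60 = 52.46 rad/s, so T = P/ω = 159000×10³ / 52.46 = 3.031e6 N·m.
J = π(d_o⁴ − d_i⁴)/32 = π(0.889⁴ − 0.681⁴)/32 = 0.04021 m⁴.
θ = T·L/(G·J) = 3.031e6 × 26.0 / (44.9×10⁹ × 0.04021) = 0.04365 rad.

0.0436 rad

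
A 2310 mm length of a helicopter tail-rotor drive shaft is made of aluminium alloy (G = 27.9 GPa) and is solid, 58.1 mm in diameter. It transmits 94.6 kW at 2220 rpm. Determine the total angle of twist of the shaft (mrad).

30.1 mrad

ω = 2π·2220/60 = 232.5 rad/s, so T = P/ω = 94.6×10³ / 232.5 = 406.9 N·m.
J = πd⁴/32 = π(0.0581)⁴/32 = 1.119×10^-6 m⁴.
θ = T·L/(G·J) = 406.9 × 2.31 / (27.9×10⁹ × 1.119×10^-6) = 0.03012 rad.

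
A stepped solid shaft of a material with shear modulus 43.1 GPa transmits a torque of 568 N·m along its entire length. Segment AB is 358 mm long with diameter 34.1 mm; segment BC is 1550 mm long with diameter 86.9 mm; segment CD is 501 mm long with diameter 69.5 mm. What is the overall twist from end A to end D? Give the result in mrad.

42.1 mrad

J_AB = π(0.0341)⁴/32 = 1.33×10^-7 m⁴; J_BC = π(0.0869)⁴/32 = 5.60×10^-6 m⁴; J_CD = π(0.0695)⁴/32 = 2.29×10^-6 m⁴.
θ = (T/G)·Σ L_i/J_i = (568.0/43.1×10⁹)·(0.358/1.33×10^-7 + 1.55/5.60×10^-6 + 0.501/2.29×10^-6) = 0.04207 rad.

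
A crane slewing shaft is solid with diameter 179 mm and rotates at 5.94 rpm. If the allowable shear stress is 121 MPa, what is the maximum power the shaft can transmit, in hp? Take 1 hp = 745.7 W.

114 hp

J = πd⁴/32 = π(0.179)⁴/32 = 1.008×10^-4 m⁴.
T_max = τ_allow·J/r = 1.21×10^8 × 1.008×10^-4 / 0.0895 = 136300 N·m.
ω = 2π·5.94/60 = 0.6220 rad/s, so P_max = T_max·ω = 8.476×10^4 W.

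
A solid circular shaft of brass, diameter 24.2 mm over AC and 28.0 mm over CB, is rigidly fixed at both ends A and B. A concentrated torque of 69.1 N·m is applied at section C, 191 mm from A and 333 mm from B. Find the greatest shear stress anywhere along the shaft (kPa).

12200 kPa

Compatibility: T_A·a/J_AC = T_B·b/J_CB with T_A + T_B = T₀.
J_AC = 3.37×10^-8 m⁴, J_CB = 6.03×10^-8 m⁴, so T_A = T₀·(J_AC/a)/((J_AC/a)+(J_CB/b)) = 34.07 N·m, T_B = 35.03 N·m.
τ in each portion: τ_AC = 1.22×10^7 Pa, τ_CB = 8.13×10^6 Pa; maximum is in AC.
τ_max = T_AC·r/J = 34.07·0.0121/3.37×10^-8 = 1.224×10^7 Pa.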